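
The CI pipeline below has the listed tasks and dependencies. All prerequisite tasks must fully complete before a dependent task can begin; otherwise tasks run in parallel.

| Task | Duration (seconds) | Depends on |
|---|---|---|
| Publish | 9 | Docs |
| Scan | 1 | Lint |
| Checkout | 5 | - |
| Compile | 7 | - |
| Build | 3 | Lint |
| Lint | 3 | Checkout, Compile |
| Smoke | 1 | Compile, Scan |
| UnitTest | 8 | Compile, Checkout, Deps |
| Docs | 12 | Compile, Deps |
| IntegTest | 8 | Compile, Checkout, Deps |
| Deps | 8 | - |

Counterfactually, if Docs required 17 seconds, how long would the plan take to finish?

34

Actual critical path: Deps→Docs→Publish = 8+12+9 = 29 ⇒ 29 seconds.
Docs is on the critical path; changing it to 17 makes that path 34 seconds.
That remains the longest chain; total 34 seconds.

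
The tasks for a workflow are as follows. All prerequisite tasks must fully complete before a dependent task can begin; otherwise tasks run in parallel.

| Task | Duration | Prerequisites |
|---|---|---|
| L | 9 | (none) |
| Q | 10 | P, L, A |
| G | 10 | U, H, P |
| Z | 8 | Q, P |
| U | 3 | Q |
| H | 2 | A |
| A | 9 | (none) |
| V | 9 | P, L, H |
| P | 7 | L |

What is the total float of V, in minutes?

The longest chain is L→P→Q→U→G = 9+7+10+3+10 = 39; overall finish 39 minutes.
The longest chain containing V totals 25 minutes.
Float = 39 − 25 = 14.

14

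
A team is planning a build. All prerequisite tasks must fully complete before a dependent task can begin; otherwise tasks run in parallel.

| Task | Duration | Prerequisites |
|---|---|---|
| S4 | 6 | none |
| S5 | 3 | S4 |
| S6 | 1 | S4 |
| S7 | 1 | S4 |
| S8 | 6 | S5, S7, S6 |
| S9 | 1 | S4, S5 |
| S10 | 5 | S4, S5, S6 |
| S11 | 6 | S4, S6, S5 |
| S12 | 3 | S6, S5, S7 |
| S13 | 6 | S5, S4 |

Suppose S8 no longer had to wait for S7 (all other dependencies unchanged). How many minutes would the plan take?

Before: longest chain S4→S5→S8 = 6+3+6 = 15, finish 15.
Dropping S7→S8 doesn't change S8's earliest start (9); another predecessor still binds.
New critical path: S4→S5→S8 = 6+3+6 = 15 ⇒ 15 minutes.

15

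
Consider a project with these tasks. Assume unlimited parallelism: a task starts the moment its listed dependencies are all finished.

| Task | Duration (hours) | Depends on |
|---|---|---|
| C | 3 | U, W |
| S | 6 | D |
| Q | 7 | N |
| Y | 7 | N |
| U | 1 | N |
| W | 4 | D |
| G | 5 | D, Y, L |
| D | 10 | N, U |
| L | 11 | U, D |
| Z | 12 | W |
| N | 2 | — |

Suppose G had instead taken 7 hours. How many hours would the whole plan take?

The binding path is N→U→D→L→G = 2+1+10+11+5 = 29; finish at 29 hours.
G lies on that path, so at 7 hours the path becomes 31 hours.
No other chain overtakes it, so the finish is 31 hours.

31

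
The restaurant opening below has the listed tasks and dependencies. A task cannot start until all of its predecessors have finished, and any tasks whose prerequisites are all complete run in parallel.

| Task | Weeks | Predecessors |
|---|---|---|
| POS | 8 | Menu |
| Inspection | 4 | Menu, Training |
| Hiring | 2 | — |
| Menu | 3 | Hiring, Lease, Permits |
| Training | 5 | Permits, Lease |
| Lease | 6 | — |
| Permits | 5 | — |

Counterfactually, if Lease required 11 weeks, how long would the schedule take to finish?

Actual critical path: Lease→Menu→POS = 6+3+8 = 17 ⇒ 17 weeks.
Lease is on the critical path; changing it to 11 makes that path 22 weeks.
No other chain overtakes it, so the finish is 22 weeks.

22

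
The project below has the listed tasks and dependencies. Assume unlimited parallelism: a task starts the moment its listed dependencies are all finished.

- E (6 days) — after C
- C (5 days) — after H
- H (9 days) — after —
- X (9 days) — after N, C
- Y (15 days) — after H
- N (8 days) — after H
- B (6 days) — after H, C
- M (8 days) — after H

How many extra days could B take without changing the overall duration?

6

H→N→X = 9+8+9 = 26 sets the makespan at 26 days.
The longest chain containing B totals 20 days.
Float = 26 − 20 = 6.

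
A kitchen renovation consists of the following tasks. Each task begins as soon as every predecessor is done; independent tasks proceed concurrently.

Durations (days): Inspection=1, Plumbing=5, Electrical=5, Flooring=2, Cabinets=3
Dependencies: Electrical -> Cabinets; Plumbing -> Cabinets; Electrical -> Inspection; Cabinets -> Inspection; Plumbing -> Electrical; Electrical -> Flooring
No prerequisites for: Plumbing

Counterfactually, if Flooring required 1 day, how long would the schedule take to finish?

Baseline: Plumbing→Electrical→Cabinets→Inspection = 5+5+3+1 = 14 → 14 days.
Flooring is off the critical path — its longest chain is 12 days, giving 2 of slack.
No other chain overtakes it, so the finish is 14 days.

14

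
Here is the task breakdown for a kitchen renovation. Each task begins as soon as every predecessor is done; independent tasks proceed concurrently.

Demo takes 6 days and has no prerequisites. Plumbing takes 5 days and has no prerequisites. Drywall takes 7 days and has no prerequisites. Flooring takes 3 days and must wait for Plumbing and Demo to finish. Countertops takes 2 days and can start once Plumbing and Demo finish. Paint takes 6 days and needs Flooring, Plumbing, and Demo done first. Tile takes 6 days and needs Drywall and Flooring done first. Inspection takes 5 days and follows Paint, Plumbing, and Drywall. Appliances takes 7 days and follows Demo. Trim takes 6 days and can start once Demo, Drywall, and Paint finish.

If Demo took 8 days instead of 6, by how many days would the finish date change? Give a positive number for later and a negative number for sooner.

2

As given, the longest chain is Demo→Flooring→Paint→Trim = 6+3+6+6 = 21, so the finish is 21 days.
Since Demo is critical, the +2 change carries straight to that chain (now 23 days).
The critical path is still Demo→Flooring→Paint→Trim; finish is now 23 days.
Change in finish: 23 − 21 = +2 days.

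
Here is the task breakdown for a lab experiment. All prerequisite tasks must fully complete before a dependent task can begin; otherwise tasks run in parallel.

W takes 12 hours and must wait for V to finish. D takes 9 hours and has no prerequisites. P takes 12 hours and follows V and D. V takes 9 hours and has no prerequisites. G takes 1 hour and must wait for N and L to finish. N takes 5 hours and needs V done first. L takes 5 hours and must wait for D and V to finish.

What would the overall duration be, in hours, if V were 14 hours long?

As given, the longest chain is V→W = 9+12 = 21, so the finish is 21 hours.
V is on the critical path; changing it to 14 makes that path 26 hours.
The critical path is still V→W; finish is now 26 hours.

26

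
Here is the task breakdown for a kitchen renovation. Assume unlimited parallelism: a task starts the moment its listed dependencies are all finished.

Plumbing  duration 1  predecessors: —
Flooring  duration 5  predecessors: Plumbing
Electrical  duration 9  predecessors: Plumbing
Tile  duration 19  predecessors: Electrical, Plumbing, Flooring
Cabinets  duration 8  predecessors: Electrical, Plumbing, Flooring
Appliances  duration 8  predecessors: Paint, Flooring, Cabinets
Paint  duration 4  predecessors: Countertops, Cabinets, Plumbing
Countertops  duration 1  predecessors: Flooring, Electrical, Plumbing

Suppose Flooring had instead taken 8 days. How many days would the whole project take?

30

Critical path before the change: Plumbing→Electrical→Cabinets→Paint→Appliances = 1+9+8+4+8 = 30 giving 30 days.
Flooring is off the critical path — its longest chain is 26 days, giving 4 of slack.
No other chain overtakes it, so the finish is 30 days.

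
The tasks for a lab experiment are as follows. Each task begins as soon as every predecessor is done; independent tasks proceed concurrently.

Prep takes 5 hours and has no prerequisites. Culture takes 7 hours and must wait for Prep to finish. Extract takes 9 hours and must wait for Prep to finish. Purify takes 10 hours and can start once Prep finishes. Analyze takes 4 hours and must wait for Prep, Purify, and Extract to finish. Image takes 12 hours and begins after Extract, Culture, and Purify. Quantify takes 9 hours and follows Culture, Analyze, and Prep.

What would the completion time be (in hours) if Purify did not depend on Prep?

27

Original critical path: Prep→Purify→Analyze→Quantify = 5+10+4+9 = 28 ⇒ 28 hours.
Without Prep→Purify, Purify's earliest start moves from 5 to 0.
New critical path: Prep→Extract→Analyze→Quantify = 5+9+4+9 = 27 ⇒ 27 hours.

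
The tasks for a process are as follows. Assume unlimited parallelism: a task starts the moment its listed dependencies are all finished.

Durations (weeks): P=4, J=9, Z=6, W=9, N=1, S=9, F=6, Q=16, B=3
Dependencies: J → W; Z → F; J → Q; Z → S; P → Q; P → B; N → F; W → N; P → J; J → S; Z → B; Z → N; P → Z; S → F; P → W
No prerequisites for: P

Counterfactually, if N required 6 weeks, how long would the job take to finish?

34

The binding path is P→J→W→N→F = 4+9+9+1+6 = 29; finish at 29 weeks.
Since N is critical, the +5 change carries straight to that chain (now 34 weeks).
No other chain overtakes it, so the finish is 34 weeks.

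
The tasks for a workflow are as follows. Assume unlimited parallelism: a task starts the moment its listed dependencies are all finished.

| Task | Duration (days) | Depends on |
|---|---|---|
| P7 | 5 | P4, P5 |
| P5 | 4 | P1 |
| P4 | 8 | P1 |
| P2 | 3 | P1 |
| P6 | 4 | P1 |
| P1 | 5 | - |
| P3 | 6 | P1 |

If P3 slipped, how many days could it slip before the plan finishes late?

7

P1→P4→P7 = 5+8+5 = 18 sets the makespan at 18 days.
The longest chain containing P3 totals 11 days.
So P3 can slip 18 − 11 = 7 days.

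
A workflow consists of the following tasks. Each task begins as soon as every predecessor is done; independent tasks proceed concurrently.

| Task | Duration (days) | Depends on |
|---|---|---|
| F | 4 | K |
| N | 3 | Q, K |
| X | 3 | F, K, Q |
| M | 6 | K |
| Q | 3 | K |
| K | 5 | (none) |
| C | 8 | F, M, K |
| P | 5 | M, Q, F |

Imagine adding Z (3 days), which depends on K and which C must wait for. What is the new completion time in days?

19

Originally the workflow takes 19 days.
With Z inserted, C now waits for max(F, M, K, Z).
New critical path: K→M→C = 5+6+8 = 19 ⇒ 19 days.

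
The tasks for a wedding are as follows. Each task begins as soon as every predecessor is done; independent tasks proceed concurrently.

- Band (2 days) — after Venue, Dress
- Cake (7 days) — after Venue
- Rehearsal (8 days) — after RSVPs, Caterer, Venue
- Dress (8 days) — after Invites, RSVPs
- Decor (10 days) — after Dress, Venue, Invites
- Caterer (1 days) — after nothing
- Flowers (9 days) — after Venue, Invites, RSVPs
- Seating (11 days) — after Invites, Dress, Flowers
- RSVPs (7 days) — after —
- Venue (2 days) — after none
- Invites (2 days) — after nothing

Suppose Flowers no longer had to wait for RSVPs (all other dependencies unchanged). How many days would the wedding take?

26

Original critical path: RSVPs→Flowers→Seating = 7+9+11 = 27 ⇒ 27 days.
Without RSVPs→Flowers, Flowers's earliest start moves from 7 to 2.
New critical path: RSVPs→Dress→Seating = 7+8+11 = 26 ⇒ 26 days.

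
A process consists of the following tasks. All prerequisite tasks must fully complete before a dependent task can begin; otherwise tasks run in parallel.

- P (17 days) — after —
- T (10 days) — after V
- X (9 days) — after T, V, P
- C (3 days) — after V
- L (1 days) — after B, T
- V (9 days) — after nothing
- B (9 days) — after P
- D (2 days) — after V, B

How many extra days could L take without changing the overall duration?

1

Critical path: P→B→D = 17+9+2 = 28, so the finish is 28 days.
The longest chain containing L totals 27 days.
So L can slip 28 − 27 = 1 day.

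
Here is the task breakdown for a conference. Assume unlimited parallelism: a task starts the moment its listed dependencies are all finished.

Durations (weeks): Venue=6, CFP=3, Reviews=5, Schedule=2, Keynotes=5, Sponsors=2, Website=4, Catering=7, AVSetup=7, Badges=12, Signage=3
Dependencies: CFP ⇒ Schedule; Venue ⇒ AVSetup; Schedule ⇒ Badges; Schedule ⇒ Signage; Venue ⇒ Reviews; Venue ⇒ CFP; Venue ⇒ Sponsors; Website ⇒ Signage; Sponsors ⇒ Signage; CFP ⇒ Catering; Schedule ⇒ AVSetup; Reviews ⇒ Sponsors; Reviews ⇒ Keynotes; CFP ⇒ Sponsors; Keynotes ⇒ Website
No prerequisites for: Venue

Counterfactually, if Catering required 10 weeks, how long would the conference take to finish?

The binding path is Venue→CFP→Schedule→Badges = 6+3+2+12 = 23; finish at 23 weeks.
Catering is off the critical path — its longest chain is 16 weeks, giving 7 of slack.
That remains the longest chain; total 23 weeks.

23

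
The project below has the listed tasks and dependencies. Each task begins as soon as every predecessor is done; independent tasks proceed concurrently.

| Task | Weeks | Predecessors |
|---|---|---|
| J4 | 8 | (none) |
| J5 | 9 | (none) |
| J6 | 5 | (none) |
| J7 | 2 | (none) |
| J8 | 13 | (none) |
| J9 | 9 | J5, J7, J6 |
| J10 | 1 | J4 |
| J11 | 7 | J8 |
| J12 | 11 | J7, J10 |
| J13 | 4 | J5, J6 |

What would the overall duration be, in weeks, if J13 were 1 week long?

The binding path is J4→J10→J12 = 8+1+11 = 20; finish at 20 weeks.
J13 has 7 weeks of float (longest path through it is 13).
The critical path is still J4→J10→J12; finish is now 20 weeks.

20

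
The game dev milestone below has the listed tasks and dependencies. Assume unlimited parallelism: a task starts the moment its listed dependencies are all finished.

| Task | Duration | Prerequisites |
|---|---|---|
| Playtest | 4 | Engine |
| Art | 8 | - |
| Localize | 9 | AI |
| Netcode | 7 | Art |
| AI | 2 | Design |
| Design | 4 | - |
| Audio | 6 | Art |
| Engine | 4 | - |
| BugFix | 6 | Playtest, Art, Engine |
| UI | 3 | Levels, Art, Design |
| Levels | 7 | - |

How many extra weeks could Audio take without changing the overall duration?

1

Critical path: Design→AI→Localize = 4+2+9 = 15, so the finish is 15 weeks.
The longest chain containing Audio totals 14 weeks.
So Audio can slip 15 − 14 = 1 week.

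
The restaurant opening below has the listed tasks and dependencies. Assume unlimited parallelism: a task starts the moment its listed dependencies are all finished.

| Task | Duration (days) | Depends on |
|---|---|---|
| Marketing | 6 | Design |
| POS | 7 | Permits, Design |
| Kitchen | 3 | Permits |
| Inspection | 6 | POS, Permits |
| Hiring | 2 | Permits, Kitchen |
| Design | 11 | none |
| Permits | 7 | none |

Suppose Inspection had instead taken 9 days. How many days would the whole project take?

27

Actual critical path: Design→POS→Inspection = 11+7+6 = 24 ⇒ 24 days.
Inspection lies on that path, so at 9 days the path becomes 27 days.
That remains the longest chain; total 27 days.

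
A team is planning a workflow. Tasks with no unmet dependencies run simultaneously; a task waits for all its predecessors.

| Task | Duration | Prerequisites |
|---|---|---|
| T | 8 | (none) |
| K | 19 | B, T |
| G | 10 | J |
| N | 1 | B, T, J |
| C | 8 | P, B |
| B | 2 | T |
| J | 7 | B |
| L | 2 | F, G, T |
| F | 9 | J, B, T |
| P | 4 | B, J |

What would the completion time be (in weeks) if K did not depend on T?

29

With the dependency in place, T→B→J→P→C = 8+2+7+4+8 = 29 sets the finish at 29 weeks.
Dropping T→K doesn't change K's earliest start (10); another predecessor still binds.
After: T→B→J→P→C = 8+2+7+4+8 = 29 → 29 weeks.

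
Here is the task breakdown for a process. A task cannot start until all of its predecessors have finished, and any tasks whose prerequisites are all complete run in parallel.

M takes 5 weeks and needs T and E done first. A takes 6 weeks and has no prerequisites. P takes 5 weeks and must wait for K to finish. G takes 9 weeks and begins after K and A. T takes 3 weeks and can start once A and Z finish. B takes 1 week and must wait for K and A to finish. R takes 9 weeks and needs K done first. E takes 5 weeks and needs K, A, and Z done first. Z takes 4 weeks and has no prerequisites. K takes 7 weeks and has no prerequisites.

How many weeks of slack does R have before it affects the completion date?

Critical path: K→E→M = 7+5+5 = 17, so the finish is 17 weeks.
The longest chain containing R totals 16 weeks.
Float = 17 − 16 = 1.

1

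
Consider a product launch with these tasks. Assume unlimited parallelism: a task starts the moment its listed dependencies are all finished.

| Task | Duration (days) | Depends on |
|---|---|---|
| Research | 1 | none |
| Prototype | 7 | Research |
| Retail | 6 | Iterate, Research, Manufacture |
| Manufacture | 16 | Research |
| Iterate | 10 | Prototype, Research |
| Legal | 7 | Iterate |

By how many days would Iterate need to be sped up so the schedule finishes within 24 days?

1

Current finish: 25 days; target: 24.
Iterate is on every critical path, so each day cut from Iterate cuts the finish by one (this holds down to a finish of 23).
Need 25 − 24 = 1 day off Iterate → Iterate becomes 9 days, finish becomes 24.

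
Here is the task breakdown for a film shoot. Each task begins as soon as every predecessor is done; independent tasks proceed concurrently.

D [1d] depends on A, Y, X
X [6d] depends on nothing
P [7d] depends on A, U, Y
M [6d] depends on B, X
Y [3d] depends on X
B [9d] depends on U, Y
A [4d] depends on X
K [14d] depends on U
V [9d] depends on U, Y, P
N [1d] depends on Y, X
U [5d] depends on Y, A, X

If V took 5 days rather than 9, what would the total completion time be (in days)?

30

Baseline: X→A→U→P→V = 6+4+5+7+9 = 31 → 31 days.
V lies on that path, so at 5 days the path becomes 27 days.
New critical path: X→A→U→B→M = 6+4+5+9+6 = 30 ⇒ 30 days.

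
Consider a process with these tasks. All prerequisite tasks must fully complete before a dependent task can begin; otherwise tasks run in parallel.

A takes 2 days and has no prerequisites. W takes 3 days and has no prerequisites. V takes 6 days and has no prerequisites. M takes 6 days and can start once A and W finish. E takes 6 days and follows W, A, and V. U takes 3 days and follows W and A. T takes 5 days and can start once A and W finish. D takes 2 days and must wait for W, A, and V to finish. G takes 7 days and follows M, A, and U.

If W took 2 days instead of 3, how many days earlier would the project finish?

1

Actual critical path: W→M→G = 3+6+7 = 16 ⇒ 16 days.
W lies on that path, so at 2 days the path becomes 15 days.
New critical path: A→M→G = 2+6+7 = 15 ⇒ 15 days.
Change in finish: 15 − 16 = -1 days.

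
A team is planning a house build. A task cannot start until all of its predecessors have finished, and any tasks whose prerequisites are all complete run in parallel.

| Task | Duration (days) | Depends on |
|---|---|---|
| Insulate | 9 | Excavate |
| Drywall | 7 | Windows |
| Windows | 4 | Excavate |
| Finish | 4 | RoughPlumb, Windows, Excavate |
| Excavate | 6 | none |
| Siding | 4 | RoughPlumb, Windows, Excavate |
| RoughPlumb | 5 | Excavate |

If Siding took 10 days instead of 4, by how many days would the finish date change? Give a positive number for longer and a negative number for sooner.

4

Actual critical path: Excavate→Windows→Drywall = 6+4+7 = 17 ⇒ 17 days.
Siding is off the critical path — its longest chain is 15 days, giving 2 of slack.
Now Excavate→RoughPlumb→Siding = 6+5+10 = 21 is longest, so the finish becomes 21 days.
Change in finish: 21 − 17 = +4 days.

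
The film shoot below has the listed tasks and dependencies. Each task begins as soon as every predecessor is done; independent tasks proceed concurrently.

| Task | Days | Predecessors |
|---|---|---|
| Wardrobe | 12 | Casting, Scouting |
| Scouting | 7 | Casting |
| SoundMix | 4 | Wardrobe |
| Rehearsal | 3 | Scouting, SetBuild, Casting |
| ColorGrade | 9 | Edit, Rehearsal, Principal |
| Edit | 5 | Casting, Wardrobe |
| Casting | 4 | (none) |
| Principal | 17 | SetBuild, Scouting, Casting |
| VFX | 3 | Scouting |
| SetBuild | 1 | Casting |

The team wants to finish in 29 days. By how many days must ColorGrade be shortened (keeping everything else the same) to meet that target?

8

Current finish: 37 days; target: 29.
ColorGrade is on every critical path, so each day cut from ColorGrade cuts the finish by one (this holds down to a finish of 29).
Need 37 − 29 = 8 days off ColorGrade → ColorGrade becomes 1 day, finish becomes 29.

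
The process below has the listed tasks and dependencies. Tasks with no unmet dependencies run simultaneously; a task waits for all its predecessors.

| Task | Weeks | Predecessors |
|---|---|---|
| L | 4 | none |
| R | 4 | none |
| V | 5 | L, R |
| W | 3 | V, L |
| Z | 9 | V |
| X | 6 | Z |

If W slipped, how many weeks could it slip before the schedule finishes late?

The longest chain is L→V→Z→X = 4+5+9+6 = 24; overall finish 24 weeks.
The longest chain containing W totals 12 weeks.
Float = 24 − 12 = 12.

12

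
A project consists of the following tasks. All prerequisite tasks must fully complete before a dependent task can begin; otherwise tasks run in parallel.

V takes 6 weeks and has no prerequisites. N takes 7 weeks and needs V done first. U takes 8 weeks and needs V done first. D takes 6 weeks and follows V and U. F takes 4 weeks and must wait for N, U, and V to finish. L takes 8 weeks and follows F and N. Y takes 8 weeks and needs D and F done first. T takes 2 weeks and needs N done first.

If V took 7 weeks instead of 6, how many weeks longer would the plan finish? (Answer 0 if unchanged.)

1

Critical path before the change: V→U→D→Y = 6+8+6+8 = 28 giving 28 weeks.
V lies on that path, so at 7 weeks the path becomes 29 weeks.
No other chain overtakes it, so the finish is 29 weeks.
Change in finish: 29 − 28 = +1 weeks.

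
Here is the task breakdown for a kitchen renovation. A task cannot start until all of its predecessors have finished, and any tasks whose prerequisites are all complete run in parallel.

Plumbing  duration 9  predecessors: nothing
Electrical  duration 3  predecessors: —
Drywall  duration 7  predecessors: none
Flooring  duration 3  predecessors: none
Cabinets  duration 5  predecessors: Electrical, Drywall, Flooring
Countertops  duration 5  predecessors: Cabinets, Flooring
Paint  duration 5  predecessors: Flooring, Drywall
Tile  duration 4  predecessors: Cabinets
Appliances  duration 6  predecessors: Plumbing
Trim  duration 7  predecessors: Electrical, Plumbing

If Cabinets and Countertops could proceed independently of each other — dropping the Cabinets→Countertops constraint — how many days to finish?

16

With the dependency in place, Drywall→Cabinets→Countertops = 7+5+5 = 17 sets the finish at 17 days.
Without Cabinets→Countertops, Countertops's earliest start moves from 12 to 3.
After: Plumbing→Trim = 9+7 = 16 → 16 days.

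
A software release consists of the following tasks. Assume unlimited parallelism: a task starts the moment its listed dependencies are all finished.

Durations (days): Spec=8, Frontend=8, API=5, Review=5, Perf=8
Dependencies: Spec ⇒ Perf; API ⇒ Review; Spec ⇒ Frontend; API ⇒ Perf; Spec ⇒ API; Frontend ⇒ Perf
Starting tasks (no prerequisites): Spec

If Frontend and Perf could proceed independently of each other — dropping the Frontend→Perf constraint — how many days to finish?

Before: longest chain Spec→Frontend→Perf = 8+8+8 = 24, finish 24.
Without Frontend→Perf, Perf's earliest start moves from 16 to 13.
New critical path: Spec→API→Perf = 8+5+8 = 21 ⇒ 21 days.

21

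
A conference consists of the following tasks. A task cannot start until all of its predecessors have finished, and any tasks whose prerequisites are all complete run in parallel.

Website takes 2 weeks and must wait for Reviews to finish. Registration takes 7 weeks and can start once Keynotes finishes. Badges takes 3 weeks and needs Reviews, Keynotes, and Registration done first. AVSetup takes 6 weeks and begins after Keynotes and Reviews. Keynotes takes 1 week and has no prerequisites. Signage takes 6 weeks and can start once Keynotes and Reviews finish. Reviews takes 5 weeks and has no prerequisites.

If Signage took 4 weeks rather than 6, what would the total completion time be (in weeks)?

Baseline: Reviews→Signage = 5+6 = 11 → 11 weeks.
Signage lies on that path, so at 4 weeks the path becomes 9 weeks.
New critical path: Reviews→AVSetup = 5+6 = 11 ⇒ 11 weeks.

11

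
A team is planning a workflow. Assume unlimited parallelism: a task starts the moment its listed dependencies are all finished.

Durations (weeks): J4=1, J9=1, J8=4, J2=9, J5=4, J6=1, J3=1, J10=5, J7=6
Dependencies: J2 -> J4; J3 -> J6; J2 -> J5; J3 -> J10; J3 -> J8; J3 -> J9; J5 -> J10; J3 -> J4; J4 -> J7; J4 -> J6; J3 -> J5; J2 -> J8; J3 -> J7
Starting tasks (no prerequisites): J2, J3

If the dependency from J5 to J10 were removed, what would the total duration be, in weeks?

16

Before: longest chain J2→J5→J10 = 9+4+5 = 18, finish 18.
Without J5→J10, J10's earliest start moves from 13 to 1.
The longest chain is now J2→J4→J7 = 9+1+6 = 16, so the workflow takes 16 weeks.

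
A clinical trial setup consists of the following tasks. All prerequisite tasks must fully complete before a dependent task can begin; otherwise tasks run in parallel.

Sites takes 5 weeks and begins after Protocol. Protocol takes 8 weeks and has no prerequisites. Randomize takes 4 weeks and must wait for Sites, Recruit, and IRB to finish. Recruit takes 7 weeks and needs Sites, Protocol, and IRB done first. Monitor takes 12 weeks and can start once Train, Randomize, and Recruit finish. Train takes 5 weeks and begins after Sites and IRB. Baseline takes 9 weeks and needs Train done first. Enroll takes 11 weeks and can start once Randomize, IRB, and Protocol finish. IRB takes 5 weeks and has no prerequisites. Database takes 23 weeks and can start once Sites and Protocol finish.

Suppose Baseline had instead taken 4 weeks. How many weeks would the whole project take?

Critical path before the change: Protocol→Sites→Recruit→Randomize→Monitor = 8+5+7+4+12 = 36 giving 36 weeks.
Baseline is off the critical path — its longest chain is 27 weeks, giving 9 of slack.
The critical path is still Protocol→Sites→Recruit→Randomize→Monitor; finish is now 36 weeks.

36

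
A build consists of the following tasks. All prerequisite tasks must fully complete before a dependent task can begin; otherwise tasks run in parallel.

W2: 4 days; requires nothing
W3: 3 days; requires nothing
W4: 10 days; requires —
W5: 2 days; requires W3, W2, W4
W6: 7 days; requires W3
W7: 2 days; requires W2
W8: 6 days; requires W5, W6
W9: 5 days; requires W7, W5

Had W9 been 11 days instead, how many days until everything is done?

The binding path is W4→W5→W8 = 10+2+6 = 18; finish at 18 days.
The longest path through W9 is only 17 days, so W9 has float 1.
New critical path: W4→W5→W9 = 10+2+11 = 23 ⇒ 23 days.

23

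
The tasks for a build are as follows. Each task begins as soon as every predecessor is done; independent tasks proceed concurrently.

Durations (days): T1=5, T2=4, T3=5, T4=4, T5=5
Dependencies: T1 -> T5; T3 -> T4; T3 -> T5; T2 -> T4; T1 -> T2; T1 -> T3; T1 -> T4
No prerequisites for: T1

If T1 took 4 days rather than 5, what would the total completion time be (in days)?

14

The binding path is T1→T3→T5 = 5+5+5 = 15; finish at 15 days.
Since T1 is critical, the -1 change carries straight to that chain (now 14 days).
That remains the longest chain; total 14 days.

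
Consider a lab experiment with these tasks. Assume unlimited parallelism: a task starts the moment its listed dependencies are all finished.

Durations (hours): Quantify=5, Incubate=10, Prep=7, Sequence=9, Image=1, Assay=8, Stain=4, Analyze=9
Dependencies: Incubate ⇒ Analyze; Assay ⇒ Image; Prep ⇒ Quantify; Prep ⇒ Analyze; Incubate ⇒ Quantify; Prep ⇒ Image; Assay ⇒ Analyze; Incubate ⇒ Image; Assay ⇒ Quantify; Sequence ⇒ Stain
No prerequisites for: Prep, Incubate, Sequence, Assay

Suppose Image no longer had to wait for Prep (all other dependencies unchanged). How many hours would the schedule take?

With the dependency in place, Incubate→Analyze = 10+9 = 19 sets the finish at 19 hours.
Dropping Prep→Image doesn't change Image's earliest start (10); another predecessor still binds.
After: Incubate→Analyze = 10+9 = 19 → 19 hours.

19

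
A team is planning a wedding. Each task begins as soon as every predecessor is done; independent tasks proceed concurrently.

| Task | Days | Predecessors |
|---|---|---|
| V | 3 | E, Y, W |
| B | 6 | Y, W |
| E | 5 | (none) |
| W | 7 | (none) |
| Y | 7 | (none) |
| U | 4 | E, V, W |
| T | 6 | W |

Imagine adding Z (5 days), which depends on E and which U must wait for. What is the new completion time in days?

Originally the schedule takes 14 days.
With Z inserted, U now waits for max(E, V, W, Z).
New critical path: E→Z→U = 5+5+4 = 14 ⇒ 14 days.

14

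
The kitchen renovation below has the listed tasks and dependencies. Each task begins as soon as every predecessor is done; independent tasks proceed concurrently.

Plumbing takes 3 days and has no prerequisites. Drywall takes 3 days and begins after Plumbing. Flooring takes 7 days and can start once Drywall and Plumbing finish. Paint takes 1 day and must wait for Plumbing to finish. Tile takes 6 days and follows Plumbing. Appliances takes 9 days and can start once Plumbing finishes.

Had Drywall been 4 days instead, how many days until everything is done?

Baseline: Plumbing→Drywall→Flooring = 3+3+7 = 13 → 13 days.
Drywall lies on that path, so at 4 days the path becomes 14 days.
The critical path is still Plumbing→Drywall→Flooring; finish is now 14 days.

14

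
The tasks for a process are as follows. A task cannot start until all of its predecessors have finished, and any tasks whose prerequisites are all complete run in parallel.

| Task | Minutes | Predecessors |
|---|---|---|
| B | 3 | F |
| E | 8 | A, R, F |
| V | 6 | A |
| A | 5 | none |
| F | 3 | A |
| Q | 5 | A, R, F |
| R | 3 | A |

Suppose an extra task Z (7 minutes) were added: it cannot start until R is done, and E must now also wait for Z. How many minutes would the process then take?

23

Originally the process takes 16 minutes.
With Z inserted, E now waits for max(A, R, F, Z).
New critical path: A→R→Z→E = 5+3+7+8 = 23 ⇒ 23 minutes.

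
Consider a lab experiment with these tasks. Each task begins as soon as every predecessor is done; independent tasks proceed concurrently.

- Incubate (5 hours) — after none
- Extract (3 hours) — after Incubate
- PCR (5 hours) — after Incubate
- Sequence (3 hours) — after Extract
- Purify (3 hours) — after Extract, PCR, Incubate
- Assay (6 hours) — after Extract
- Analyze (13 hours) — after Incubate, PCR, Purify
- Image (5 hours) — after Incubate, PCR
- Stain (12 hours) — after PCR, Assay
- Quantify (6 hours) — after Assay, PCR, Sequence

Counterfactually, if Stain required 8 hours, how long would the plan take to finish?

Baseline: Incubate→Extract→Assay→Stain = 5+3+6+12 = 26 → 26 hours.
Stain is on the critical path; changing it to 8 makes that path 22 hours.
New critical path: Incubate→PCR→Purify→Analyze = 5+5+3+13 = 26 ⇒ 26 hours.

26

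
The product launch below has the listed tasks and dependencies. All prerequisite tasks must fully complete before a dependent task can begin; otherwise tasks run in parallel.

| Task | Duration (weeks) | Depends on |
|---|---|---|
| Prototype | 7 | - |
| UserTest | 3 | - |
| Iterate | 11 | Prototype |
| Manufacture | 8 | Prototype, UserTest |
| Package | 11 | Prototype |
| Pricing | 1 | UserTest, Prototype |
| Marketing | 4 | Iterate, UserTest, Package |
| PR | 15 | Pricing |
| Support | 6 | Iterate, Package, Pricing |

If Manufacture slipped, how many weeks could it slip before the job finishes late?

9

Prototype→Iterate→Support = 7+11+6 = 24 sets the makespan at 24 weeks.
Longest path through Manufacture: 15 weeks (earliest finish 15, latest finish 24).
Slack of Manufacture = 16 − 7 = 9 weeks.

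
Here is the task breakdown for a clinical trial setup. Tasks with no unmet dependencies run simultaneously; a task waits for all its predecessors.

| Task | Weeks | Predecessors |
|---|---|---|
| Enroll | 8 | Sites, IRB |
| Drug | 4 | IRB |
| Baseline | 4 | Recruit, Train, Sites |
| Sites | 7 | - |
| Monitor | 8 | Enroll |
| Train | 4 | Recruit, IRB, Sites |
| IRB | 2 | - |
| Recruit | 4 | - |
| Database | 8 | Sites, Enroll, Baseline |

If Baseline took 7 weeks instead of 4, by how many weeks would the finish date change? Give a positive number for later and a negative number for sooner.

3

Actual critical path: Sites→Train→Baseline→Database = 7+4+4+8 = 23 ⇒ 23 weeks.
Since Baseline is critical, the +3 change carries straight to that chain (now 26 weeks).
The critical path is still Sites→Train→Baseline→Database; finish is now 26 weeks.
Change in finish: 26 − 23 = +3 weeks.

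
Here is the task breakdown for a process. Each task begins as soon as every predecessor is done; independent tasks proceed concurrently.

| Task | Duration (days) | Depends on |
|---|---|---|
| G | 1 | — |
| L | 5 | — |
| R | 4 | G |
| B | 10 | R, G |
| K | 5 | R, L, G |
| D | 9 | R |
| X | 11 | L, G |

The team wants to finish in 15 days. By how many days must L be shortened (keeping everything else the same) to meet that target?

Current finish: 16 days; target: 15.
L is on every critical path, so each day cut from L cuts the finish by one (this holds down to a finish of 15).
Need 16 − 15 = 1 day off L → L becomes 4 days, finish becomes 15.

1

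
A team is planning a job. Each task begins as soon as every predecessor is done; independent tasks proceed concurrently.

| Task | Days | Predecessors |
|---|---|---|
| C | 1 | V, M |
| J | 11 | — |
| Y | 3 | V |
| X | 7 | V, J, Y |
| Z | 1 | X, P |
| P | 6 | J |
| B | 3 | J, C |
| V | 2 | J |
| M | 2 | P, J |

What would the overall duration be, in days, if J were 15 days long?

Baseline: J→V→Y→X→Z = 11+2+3+7+1 = 24 → 24 days.
J lies on that path, so at 15 days the path becomes 28 days.
The critical path is still J→V→Y→X→Z; finish is now 28 days.

28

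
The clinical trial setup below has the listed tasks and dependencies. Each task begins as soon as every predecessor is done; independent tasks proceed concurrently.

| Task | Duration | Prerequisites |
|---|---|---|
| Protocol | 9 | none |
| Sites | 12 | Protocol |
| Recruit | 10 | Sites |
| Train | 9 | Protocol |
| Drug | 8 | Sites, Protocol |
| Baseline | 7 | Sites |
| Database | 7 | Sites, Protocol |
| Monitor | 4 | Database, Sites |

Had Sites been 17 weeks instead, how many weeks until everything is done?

Baseline: Protocol→Sites→Database→Monitor = 9+12+7+4 = 32 → 32 weeks.
Sites is on the critical path; changing it to 17 makes that path 37 weeks.
The critical path is still Protocol→Sites→Database→Monitor; finish is now 37 weeks.

37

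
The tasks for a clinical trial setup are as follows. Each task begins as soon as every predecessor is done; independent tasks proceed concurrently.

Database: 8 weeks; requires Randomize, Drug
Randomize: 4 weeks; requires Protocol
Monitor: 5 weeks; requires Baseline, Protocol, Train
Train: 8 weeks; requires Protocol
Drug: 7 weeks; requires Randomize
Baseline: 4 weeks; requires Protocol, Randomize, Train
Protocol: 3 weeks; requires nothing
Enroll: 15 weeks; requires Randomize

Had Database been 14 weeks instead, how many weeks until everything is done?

Actual critical path: Protocol→Randomize→Drug→Database = 3+4+7+8 = 22 ⇒ 22 weeks.
Database lies on that path, so at 14 weeks the path becomes 28 weeks.
The critical path is still Protocol→Randomize→Drug→Database; finish is now 28 weeks.

28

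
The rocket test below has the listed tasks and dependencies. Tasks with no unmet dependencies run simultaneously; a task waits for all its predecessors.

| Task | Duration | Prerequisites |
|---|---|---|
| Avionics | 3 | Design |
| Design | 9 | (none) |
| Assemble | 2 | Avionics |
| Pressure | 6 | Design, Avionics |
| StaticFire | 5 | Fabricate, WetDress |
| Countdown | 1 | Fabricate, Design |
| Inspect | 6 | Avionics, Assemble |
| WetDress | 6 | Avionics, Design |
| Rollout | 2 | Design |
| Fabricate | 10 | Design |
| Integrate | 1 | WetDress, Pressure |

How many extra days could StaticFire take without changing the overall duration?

Critical path: Design→Fabricate→StaticFire = 9+10+5 = 24, so the finish is 24 days.
StaticFire finishes as early as 24 and must finish by 24.
So StaticFire can slip 24 − 24 = 0 days.

0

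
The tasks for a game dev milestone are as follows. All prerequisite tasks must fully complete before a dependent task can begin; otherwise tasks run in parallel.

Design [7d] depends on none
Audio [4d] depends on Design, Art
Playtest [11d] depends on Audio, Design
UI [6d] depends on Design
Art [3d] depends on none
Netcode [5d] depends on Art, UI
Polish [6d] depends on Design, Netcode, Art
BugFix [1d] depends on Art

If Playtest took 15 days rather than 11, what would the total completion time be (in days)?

26

As given, the longest chain is Design→UI→Netcode→Polish = 7+6+5+6 = 24, so the finish is 24 days.
Playtest has 2 days of float (longest path through it is 22).
Now Design→Audio→Playtest = 7+4+15 = 26 is longest, so the finish becomes 26 days.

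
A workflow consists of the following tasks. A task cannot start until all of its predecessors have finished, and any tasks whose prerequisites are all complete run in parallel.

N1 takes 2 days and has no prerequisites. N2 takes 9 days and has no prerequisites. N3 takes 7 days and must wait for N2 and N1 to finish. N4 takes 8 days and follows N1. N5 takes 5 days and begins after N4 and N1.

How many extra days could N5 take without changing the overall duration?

1

N2→N3 = 9+7 = 16 sets the makespan at 16 days.
The longest chain containing N5 totals 15 days.
Slack of N5 = 11 − 10 = 1 day.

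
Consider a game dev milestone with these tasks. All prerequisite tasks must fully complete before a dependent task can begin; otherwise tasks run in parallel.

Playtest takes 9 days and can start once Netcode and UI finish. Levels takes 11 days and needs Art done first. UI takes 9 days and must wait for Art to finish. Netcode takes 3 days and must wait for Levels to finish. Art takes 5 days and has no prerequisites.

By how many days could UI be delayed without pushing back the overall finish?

5

Critical path: Art→Levels→Netcode→Playtest = 5+11+3+9 = 28, so the finish is 28 days.
The longest chain containing UI totals 23 days.
Slack of UI = 10 − 5 = 5 days.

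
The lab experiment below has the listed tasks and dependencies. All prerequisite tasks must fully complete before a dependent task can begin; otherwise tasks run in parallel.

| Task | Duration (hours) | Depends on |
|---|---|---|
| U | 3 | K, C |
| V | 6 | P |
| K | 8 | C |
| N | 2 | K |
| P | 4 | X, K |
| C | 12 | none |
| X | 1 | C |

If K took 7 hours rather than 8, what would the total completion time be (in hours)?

Critical path before the change: C→K→P→V = 12+8+4+6 = 30 giving 30 hours.
K is on the critical path; changing it to 7 makes that path 29 hours.
That remains the longest chain; total 29 hours.

29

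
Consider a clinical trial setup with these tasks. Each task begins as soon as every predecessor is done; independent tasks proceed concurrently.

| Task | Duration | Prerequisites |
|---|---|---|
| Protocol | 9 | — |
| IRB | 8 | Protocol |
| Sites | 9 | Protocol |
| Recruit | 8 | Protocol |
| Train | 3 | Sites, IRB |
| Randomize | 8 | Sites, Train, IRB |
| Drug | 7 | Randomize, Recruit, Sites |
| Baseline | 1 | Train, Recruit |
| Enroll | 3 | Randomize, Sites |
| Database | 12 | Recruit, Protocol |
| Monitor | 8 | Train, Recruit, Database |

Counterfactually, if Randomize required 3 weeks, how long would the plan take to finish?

The binding path is Protocol→Recruit→Database→Monitor = 9+8+12+8 = 37; finish at 37 weeks.
Randomize is off the critical path — its longest chain is 36 weeks, giving 1 of slack.
The critical path is still Protocol→Recruit→Database→Monitor; finish is now 37 weeks.

37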